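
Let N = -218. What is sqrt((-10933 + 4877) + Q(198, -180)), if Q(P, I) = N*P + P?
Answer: I*sqrt(49022) ≈ 221.41*I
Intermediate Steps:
Q(P, I) = -217*P (Q(P, I) = -218*P + P = -217*P)
sqrt((-10933 + 4877) + Q(198, -180)) = sqrt((-10933 + 4877) - 217*198) = sqrt(-6056 - 42966) = sqrt(-49022) = I*sqrt(49022)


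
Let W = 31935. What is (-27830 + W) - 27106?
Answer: -23001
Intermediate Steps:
(-27830 + W) - 27106 = (-27830 + 31935) - 27106 = 4105 - 27106 = -23001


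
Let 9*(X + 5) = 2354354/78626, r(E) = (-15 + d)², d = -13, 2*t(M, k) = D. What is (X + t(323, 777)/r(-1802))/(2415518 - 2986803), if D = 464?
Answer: 47746291/19808773794810 ≈ 2.4104e-6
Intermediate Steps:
t(M, k) = 232 (t(M, k) = (½)*464 = 232)
r(E) = 784 (r(E) = (-15 - 13)² = (-28)² = 784)
X = -591908/353817 (X = -5 + (2354354/78626)/9 = -5 + (2354354*(1/78626))/9 = -5 + (⅑)*(1177177/39313) = -5 + 1177177/353817 = -591908/353817 ≈ -1.6729)
(X + t(323, 777)/r(-1802))/(2415518 - 2986803) = (-591908/353817 + 232/784)/(2415518 - 2986803) = (-591908/353817 + 232*(1/784))/(-571285) = (-591908/353817 + 29/98)*(-1/571285) = -47746291/34674066*(-1/571285) = 47746291/19808773794810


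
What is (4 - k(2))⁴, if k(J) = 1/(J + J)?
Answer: 50625/256 ≈ 197.75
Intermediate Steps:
k(J) = 1/(2*J)
(4 - k(2))⁴ = (4 - 1/(2*2))⁴ = (4 - 1*¼)⁴ = (4 - ¼)⁴ = (15/4)⁴ = 50625/256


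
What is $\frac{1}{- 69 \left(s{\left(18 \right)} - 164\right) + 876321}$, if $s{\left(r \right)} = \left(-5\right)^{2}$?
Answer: $\frac{1}{885912} \approx 1.1288 \cdot 10^{-6}$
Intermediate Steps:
$s{\left(r \right)} = 25$
$\frac{1}{- 69 \left(s{\left(18 \right)} - 164\right) + 876321} = \frac{1}{- 69 \left(25 - 164\right) + 876321} = \frac{1}{\left(-69\right) \left(-139\right) + 876321} = \frac{1}{9591 + 876321} = \frac{1}{885912}$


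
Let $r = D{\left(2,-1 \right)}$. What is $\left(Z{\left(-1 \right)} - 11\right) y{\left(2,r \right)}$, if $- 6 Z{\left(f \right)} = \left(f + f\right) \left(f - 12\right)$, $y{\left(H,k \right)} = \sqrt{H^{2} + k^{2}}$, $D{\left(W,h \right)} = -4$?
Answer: $- \frac{92 \sqrt{5}}{3} \approx -68.573$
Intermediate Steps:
$r = -4$
$Z{\left(f \right)} = - \frac{f \left(-12 + f\right)}{3}$ ($Z{\left(f \right)} = - \frac{\left(f + f\right) \left(f - 12\right)}{6} = - \frac{2 f \left(-12 + f\right)}{6} = - \frac{f \left(-12 + f\right)}{3}$)
$\left(Z{\left(-1 \right)} - 11\right) y{\left(2,r \right)} = \left(\frac{1}{3} \left(-1\right) \left(12 - -1\right) - 11\right) \sqrt{2^{2} + \left(-4\right)^{2}} = \left(\frac{1}{3} \left(-1\right) \left(12 + 1\right) - 11\right) \sqrt{4 + 16} = \left(\frac{1}{3} \left(-1\right) 13 - 11\right) \sqrt{20} = \left(- \frac{13}{3} - 11\right) 2 \sqrt{5} = - \frac{46 \cdot 2 \sqrt{5}}{3} = - \frac{92 \sqrt{5}}{3}$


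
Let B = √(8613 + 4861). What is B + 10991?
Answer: 10991 + √13474 ≈ 11107.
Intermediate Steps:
B = √13474 ≈ 116.08
B + 10991 = √13474 + 10991 = 10991 + √13474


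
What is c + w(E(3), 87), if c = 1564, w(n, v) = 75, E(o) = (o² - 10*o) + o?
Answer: 1639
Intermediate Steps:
E(o) = o² - 9*o
c + w(E(3), 87) = 1564 + 75 = 1639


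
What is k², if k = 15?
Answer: 225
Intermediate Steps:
k² = 15² = 225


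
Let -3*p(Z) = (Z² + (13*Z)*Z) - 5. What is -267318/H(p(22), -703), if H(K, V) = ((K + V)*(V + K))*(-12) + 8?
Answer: 133659/52569596 ≈ 0.0025425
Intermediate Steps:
p(Z) = 5/3 - 14*Z²/3 (p(Z) = -((Z² + (13*Z)*Z) - 5)/3 = -((Z² + 13*Z²) - 5)/3 = -(14*Z² - 5)/3 = -(-5 + 14*Z²)/3 = 5/3 - 14*Z²/3)
H(K, V) = 8 - 12*(K + V)² (H(K, V) = ((K + V)*(K + V))*(-12) + 8 = (K + V)²*(-12) + 8 = -12*(K + V)² + 8 = 8 - 12*(K + V)²)
-267318/H(p(22), -703) = -267318/(8 - 12*((5/3 - 14/3*22²) - 703)²) = -267318/(8 - 12*((5/3 - 14/3*484) - 703)²) = -267318/(8 - 12*((5/3 - 6776/3) - 703)²) = -267318/(8 - 12*(-2257 - 703)²) = -267318/(8 - 12*(-2960)²) = -267318/(8 - 12*8761600) = -267318/(8 - 105139200) = -267318/(-105139192) = -267318*(-1/105139192) = 133659/52569596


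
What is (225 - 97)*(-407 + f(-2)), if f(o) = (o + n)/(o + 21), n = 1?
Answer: -989952/19 ≈ -52103.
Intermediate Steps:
f(o) = (1 + o)/(21 + o) (f(o) = (o + 1)/(o + 21) = (1 + o)/(21 + o))
(225 - 97)*(-407 + f(-2)) = (225 - 97)*(-407 + (1 - 2)/(21 - 2)) = 128*(-407 - 1/19) = 128*(-7734/19) = -989952/19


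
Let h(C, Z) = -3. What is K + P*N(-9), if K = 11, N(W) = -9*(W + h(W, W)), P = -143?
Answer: -15433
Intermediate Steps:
N(W) = 27 - 9*W (N(W) = -9*(W - 3) = -9*(-3 + W) = 27 - 9*W)
K + P*N(-9) = 11 - 143*(27 - 9*(-9)) = 11 - 143*(27 + 81) = 11 - 143*108 = 11 - 15444 = -15433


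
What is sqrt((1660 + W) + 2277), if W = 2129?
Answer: 3*sqrt(674) ≈ 77.885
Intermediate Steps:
sqrt((1660 + W) + 2277) = sqrt((1660 + 2129) + 2277) = sqrt(3789 + 2277) = sqrt(6066) = 3*sqrt(674)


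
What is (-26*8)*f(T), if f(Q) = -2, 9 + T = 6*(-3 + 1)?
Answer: 416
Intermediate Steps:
T = -21 (T = -9 + 6*(-3 + 1) = -9 + 6*(-2) = -9 - 12 = -21)
(-26*8)*f(T) = -26*8*(-2) = -208*(-2) = 416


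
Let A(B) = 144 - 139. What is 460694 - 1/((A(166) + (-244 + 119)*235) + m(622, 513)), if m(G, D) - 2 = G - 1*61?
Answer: 13271212059/28807 ≈ 4.6069e+5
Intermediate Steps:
m(G, D) = -59 + G (m(G, D) = 2 + (G - 1*61) = 2 + (G - 61) = 2 + (-61 + G) = -59 + G)
A(B) = 5
460694 - 1/((A(166) + (-244 + 119)*235) + m(622, 513)) = 460694 - 1/((5 + (-244 + 119)*235) + (-59 + 622)) = 460694 - 1/((5 - 125*235) + 563) = 460694 - 1/((5 - 29375) + 563) = 460694 - 1/(-29370 + 563) = 460694 - 1/(-28807) = 460694 - 1*(-1/28807) = 460694 + 1/28807 = 13271212059/28807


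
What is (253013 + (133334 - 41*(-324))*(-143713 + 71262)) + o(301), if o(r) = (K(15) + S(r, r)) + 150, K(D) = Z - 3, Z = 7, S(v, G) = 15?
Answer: -10622367536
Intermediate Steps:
K(D) = 4 (K(D) = 7 - 3 = 4)
o(r) = 169 (o(r) = (4 + 15) + 150 = 19 + 150 = 169)
(253013 + (133334 - 41*(-324))*(-143713 + 71262)) + o(301) = (253013 + (133334 - 41*(-324))*(-143713 + 71262)) + 169 = (253013 + (133334 + 13284)*(-72451)) + 169 = (253013 + 146618*(-72451)) + 169 = (253013 - 10622620718) + 169 = -10622367705 + 169 = -10622367536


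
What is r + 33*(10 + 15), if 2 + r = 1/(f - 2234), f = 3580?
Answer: 1107759/1346 ≈ 823.00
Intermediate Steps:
r = -2691/1346 (r = -2 + 1/(3580 - 2234) = -2 + 1/1346 = -2691/1346 ≈ -1.9993)
r + 33*(10 + 15) = -2691/1346 + 33*(10 + 15) = -2691/1346 + 33*25 = -2691/1346 + 825 = 1107759/1346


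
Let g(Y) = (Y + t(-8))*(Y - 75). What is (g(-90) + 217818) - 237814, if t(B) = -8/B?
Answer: -5311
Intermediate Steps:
g(Y) = (1 + Y)*(-75 + Y) (g(Y) = (Y - 8/(-8))*(Y - 75) = (Y - 8*(-⅛))*(-75 + Y) = (Y + 1)*(-75 + Y) = (1 + Y)*(-75 + Y))
(g(-90) + 217818) - 237814 = ((-75 + (-90)² - 74*(-90)) + 217818) - 237814 = ((-75 + 8100 + 6660) + 217818) - 237814 = (14685 + 217818) - 237814 = 232503 - 237814 = -5311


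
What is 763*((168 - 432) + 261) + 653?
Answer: -1636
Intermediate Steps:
763*((168 - 432) + 261) + 653 = 763*(-264 + 261) + 653 = 763*(-3) + 653 = -2289 + 653 = -1636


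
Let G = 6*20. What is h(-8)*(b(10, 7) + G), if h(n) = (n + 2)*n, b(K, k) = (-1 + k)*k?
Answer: 7776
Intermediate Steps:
G = 120
b(K, k) = k*(-1 + k)
h(n) = n*(2 + n) (h(n) = (2 + n)*n = n*(2 + n))
h(-8)*(b(10, 7) + G) = (-8*(2 - 8))*(7*(-1 + 7) + 120) = (-8*(-6))*(7*6 + 120) = 48*(42 + 120) = 48*162 = 7776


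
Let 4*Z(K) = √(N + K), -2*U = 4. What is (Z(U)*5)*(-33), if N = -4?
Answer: -165*I*√6/4 ≈ -101.04*I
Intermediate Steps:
U = -2 (U = -½*4 = -2)
Z(K) = √(-4 + K)/4
(Z(U)*5)*(-33) = ((√(-4 - 2)/4)*5)*(-33) = ((√(-6)/4)*5)*(-33) = (((I*√6)/4)*5)*(-33) = ((I*√6/4)*5)*(-33) = (5*I*√6/4)*(-33) = -165*I*√6/4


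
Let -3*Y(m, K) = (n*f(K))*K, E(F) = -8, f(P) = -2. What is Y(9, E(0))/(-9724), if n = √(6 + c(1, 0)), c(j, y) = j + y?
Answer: 4*√7/7293 ≈ 0.0014511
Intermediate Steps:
n = √7 (n = √(6 + (1 + 0)) = √(6 + 1) = √7 ≈ 2.6458)
Y(m, K) = 2*K*√7/3 (Y(m, K) = -√7*(-2)*K/3 = -(-2*√7)*K/3 = -(-2)*K*√7/3 = 2*K*√7/3)
Y(9, E(0))/(-9724) = ((⅔)*(-8)*√7)/(-9724) = -16*√7/3*(-1/9724) = 4*√7/7293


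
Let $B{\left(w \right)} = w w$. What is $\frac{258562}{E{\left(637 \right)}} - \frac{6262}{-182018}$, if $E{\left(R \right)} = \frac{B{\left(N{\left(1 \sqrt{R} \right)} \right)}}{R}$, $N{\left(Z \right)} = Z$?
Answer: $\frac{23531472189}{91009} \approx 2.5856 \cdot 10^{5}$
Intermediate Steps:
$B{\left(w \right)} = w^{2}$
$E{\left(R \right)} = 1$ ($E{\left(R \right)} = \frac{\left(1 \sqrt{R}\right)^{2}}{R} = \frac{\left(\sqrt{R}\right)^{2}}{R} = \frac{R}{R} = 1$)
$\frac{258562}{E{\left(637 \right)}} - \frac{6262}{-182018} = \frac{258562}{1} - \frac{6262}{-182018} = 258562 \cdot 1 - - \frac{3131}{91009} = 258562 + \frac{3131}{91009} = \frac{23531472189}{91009}$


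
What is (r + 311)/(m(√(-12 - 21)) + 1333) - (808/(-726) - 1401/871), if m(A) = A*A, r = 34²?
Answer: 121723607/31617300 ≈ 3.8499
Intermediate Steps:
r = 1156
m(A) = A²
(r + 311)/(m(√(-12 - 21)) + 1333) - (808/(-726) - 1401/871) = (1156 + 311)/((√(-12 - 21))² + 1333) - (808/(-726) - 1401/871) = 1467/((√(-33))² + 1333) - (808*(-1/726) - 1401*1/871) = 1467/((I*√33)² + 1333) - (-404/363 - 1401/871) = 1467/(-33 + 1333) - 1*(-860447/316173) = 1467/1300 + 860447/316173 = 121723607/31617300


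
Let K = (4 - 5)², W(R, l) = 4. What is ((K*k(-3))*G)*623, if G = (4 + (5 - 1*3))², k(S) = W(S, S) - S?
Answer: 156996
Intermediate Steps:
k(S) = 4 - S
G = 36 (G = (4 + (5 - 3))² = (4 + 2)² = 6² = 36)
K = 1 (K = (-1)² = 1)
((K*k(-3))*G)*623 = ((1*(4 - 1*(-3)))*36)*623 = ((1*(4 + 3))*36)*623 = ((1*7)*36)*623 = (7*36)*623 = 252*623 = 156996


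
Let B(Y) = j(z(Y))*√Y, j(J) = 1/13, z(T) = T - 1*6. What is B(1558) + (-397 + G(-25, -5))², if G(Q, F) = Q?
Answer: 178084 + √1558/13 ≈ 1.7809e+5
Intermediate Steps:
z(T) = -6 + T (z(T) = T - 6 = -6 + T)
j(J) = 1/13
B(Y) = √Y/13
B(1558) + (-397 + G(-25, -5))² = √1558/13 + (-397 - 25)² = √1558/13 + (-422)² = √1558/13 + 178084 = 178084 + √1558/13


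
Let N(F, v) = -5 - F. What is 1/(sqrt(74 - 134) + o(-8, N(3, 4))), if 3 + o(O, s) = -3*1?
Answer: -1/16 - I*sqrt(15)/48 ≈ -0.0625 - 0.080687*I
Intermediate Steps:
o(O, s) = -6 (o(O, s) = -3 - 3*1 = -3 - 3 = -6)
1/(sqrt(74 - 134) + o(-8, N(3, 4))) = 1/(sqrt(74 - 134) - 6) = 1/(sqrt(-60) - 6) = 1/(2*I*sqrt(15) - 6) = 1/(-6 + 2*I*sqrt(15))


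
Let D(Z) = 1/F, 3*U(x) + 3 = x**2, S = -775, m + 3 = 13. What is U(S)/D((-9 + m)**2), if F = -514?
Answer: -308719708/3 ≈ -1.0291e+8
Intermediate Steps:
m = 10 (m = -3 + 13 = 10)
U(x) = -1 + x**2/3
D(Z) = -1/514 (D(Z) = 1/(-514) = -1/514)
U(S)/D((-9 + m)**2) = (-1 + (1/3)*(-775)**2)/(-1/514) = (-1 + (1/3)*600625)*(-514) = (-1 + 600625/3)*(-514) = (600622/3)*(-514) = -308719708/3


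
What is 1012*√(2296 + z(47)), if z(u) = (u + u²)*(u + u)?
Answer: 2024*√53590 ≈ 4.6855e+5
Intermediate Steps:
z(u) = 2*u*(u + u²) (z(u) = (u + u²)*(2*u) = 2*u*(u + u²))
1012*√(2296 + z(47)) = 1012*√(2296 + 2*47²*(1 + 47)) = 1012*√(2296 + 2*2209*48) = 1012*√(2296 + 212064) = 1012*√214360 = 1012*(2*√53590) = 2024*√53590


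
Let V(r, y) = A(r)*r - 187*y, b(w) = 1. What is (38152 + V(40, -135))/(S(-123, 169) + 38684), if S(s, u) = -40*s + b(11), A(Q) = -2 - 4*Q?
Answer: 56917/43605 ≈ 1.3053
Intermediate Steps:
V(r, y) = -187*y + r*(-2 - 4*r) (V(r, y) = (-2 - 4*r)*r - 187*y = r*(-2 - 4*r) - 187*y = -187*y + r*(-2 - 4*r))
S(s, u) = 1 - 40*s (S(s, u) = -40*s + 1 = 1 - 40*s)
(38152 + V(40, -135))/(S(-123, 169) + 38684) = (38152 + (-187*(-135) - 2*40*(1 + 2*40)))/((1 - 40*(-123)) + 38684) = (38152 + (25245 - 2*40*(1 + 80)))/((1 + 4920) + 38684) = (38152 + (25245 - 2*40*81))/(4921 + 38684) = (38152 + (25245 - 6480))/43605 = (38152 + 18765)*(1/43605) = 56917*(1/43605) = 56917/43605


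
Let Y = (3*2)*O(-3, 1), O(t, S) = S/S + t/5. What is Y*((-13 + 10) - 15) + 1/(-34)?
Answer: -7349/170 ≈ -43.229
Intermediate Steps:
O(t, S) = 1 + t/5 (O(t, S) = 1 + t*(⅕) = 1 + t/5)
Y = 12/5 (Y = (3*2)*(1 + (⅕)*(-3)) = 6*(1 - ⅗) = 6*(⅖) = 12/5 ≈ 2.4000)
Y*((-13 + 10) - 15) + 1/(-34) = 12*((-13 + 10) - 15)/5 + 1/(-34) = 12*(-3 - 15)/5 - 1/34 = (12/5)*(-18) - 1/34 = -216/5 - 1/34 = -7349/170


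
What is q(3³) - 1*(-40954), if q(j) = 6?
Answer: 40960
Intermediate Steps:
q(3³) - 1*(-40954) = 6 - 1*(-40954) = 6 + 40954 = 40960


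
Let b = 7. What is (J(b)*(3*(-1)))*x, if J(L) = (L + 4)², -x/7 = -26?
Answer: -66066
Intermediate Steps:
x = 182 (x = -7*(-26) = 182)
J(L) = (4 + L)²
(J(b)*(3*(-1)))*x = ((4 + 7)²*(3*(-1)))*182 = (11²*(-3))*182 = (121*(-3))*182 = -363*182 = -66066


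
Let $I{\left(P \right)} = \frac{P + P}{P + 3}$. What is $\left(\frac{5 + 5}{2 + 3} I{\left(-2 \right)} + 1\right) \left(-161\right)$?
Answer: $1127$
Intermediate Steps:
$I{\left(P \right)} = \frac{2 P}{3 + P}$
$\left(\frac{5 + 5}{2 + 3} I{\left(-2 \right)} + 1\right) \left(-161\right) = \left(\frac{5 + 5}{2 + 3} \cdot 2 \left(-2\right) \frac{1}{3 - 2} + 1\right) \left(-161\right) = \left(\frac{10}{5} \cdot 2 \left(-2\right) 1^{-1} + 1\right) \left(-161\right) = \left(10 \cdot \frac{1}{5} \cdot 2 \left(-2\right) 1 + 1\right) \left(-161\right) = \left(2 \left(-4\right) + 1\right) \left(-161\right) = \left(-8 + 1\right) \left(-161\right) = \left(-7\right) \left(-161\right) = 1127$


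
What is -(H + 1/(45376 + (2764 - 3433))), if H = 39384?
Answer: -1760740489/44707 ≈ -39384.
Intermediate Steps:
-(H + 1/(45376 + (2764 - 3433))) = -(39384 + 1/(45376 + (2764 - 3433))) = -(39384 + 1/(45376 - 669)) = -(39384 + 1/44707) = -1*1760740489/44707 = -1760740489/44707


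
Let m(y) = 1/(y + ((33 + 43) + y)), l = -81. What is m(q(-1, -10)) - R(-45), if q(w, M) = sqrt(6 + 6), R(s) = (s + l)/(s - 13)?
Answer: -89665/41528 - sqrt(3)/1432 ≈ -2.1604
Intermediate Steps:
R(s) = (-81 + s)/(-13 + s) (R(s) = (s - 81)/(s - 13) = (-81 + s)/(-13 + s))
q(w, M) = 2*sqrt(3) (q(w, M) = sqrt(12) = 2*sqrt(3))
m(y) = 1/(76 + 2*y) (m(y) = 1/(y + (76 + y)) = 1/(76 + 2*y))
m(q(-1, -10)) - R(-45) = 1/(2*(38 + 2*sqrt(3))) - (-81 - 45)/(-13 - 45) = 1/(2*(38 + 2*sqrt(3))) - (-126)/(-58) = 1/(2*(38 + 2*sqrt(3))) - (-1)*(-126)/58 = 1/(2*(38 + 2*sqrt(3))) - 1*63/29 = 1/(2*(38 + 2*sqrt(3))) - 63/29 = -63/29 + 1/(2*(38 + 2*sqrt(3)))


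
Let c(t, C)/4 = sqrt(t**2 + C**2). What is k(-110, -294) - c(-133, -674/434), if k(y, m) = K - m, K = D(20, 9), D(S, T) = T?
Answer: 303 - 4*sqrt(833070890)/217 ≈ -229.04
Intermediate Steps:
K = 9
k(y, m) = 9 - m
c(t, C) = 4*sqrt(C**2 + t**2) (c(t, C) = 4*sqrt(t**2 + C**2) = 4*sqrt(C**2 + t**2))
k(-110, -294) - c(-133, -674/434) = (9 - 1*(-294)) - 4*sqrt((-674/434)**2 + (-133)**2) = (9 + 294) - 4*sqrt((-674*1/434)**2 + 17689) = 303 - 4*sqrt((-337/217)**2 + 17689) = 303 - 4*sqrt(113569/47089 + 17689) = 303 - 4*sqrt(833070890/47089) = 303 - 4*sqrt(833070890)/217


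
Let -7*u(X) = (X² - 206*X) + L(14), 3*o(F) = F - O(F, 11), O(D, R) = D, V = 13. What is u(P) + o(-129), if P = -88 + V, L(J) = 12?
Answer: -21087/7 ≈ -3012.4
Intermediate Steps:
P = -75 (P = -88 + 13 = -75)
o(F) = 0 (o(F) = (F - F)/3 = (⅓)*0 = 0)
u(X) = -12/7 - X²/7 + 206*X/7 (u(X) = -((X² - 206*X) + 12)/7 = -(12 + X² - 206*X)/7 = -12/7 - X²/7 + 206*X/7)
u(P) + o(-129) = (-12/7 - ⅐*(-75)² + (206/7)*(-75)) + 0 = (-12/7 - ⅐*5625 - 15450/7) + 0 = (-12/7 - 5625/7 - 15450/7) + 0 = -21087/7 + 0 = -21087/7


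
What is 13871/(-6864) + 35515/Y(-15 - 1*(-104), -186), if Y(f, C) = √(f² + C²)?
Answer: -97/48 + 35515*√42517/42517 ≈ 170.22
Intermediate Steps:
Y(f, C) = √(C² + f²)
13871/(-6864) + 35515/Y(-15 - 1*(-104), -186) = 13871/(-6864) + 35515/(√((-186)² + (-15 - 1*(-104))²)) = 13871*(-1/6864) + 35515/(√(34596 + (-15 + 104)²)) = -97/48 + 35515/(√(34596 + 89²)) = -97/48 + 35515/(√(34596 + 7921)) = -97/48 + 35515/(√42517) = -97/48 + 35515*(√42517/42517) = -97/48 + 35515*√42517/42517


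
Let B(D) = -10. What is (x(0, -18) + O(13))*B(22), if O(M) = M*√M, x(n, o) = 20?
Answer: -200 - 130*√13 ≈ -668.72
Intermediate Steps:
O(M) = M^(3/2)
(x(0, -18) + O(13))*B(22) = (20 + 13^(3/2))*(-10) = (20 + 13*√13)*(-10) = -200 - 130*√13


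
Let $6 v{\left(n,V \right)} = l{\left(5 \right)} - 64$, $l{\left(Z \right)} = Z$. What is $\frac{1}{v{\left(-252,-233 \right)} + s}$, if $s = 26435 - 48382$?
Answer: $- \frac{6}{131741} \approx -4.5544 \cdot 10^{-5}$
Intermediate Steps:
$s = -21947$ ($s = 26435 - 48382 = -21947$)
$v{\left(n,V \right)} = - \frac{59}{6}$ ($v{\left(n,V \right)} = \frac{5 - 64}{6} = \frac{1}{6} \left(-59\right) = - \frac{59}{6}$)
$\frac{1}{v{\left(-252,-233 \right)} + s} = \frac{1}{- \frac{59}{6} - 21947} = \frac{1}{- \frac{131741}{6}} = - \frac{6}{131741}$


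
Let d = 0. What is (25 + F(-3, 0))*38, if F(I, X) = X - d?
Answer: 950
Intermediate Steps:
F(I, X) = X (F(I, X) = X - 1*0 = X + 0 = X)
(25 + F(-3, 0))*38 = (25 + 0)*38 = 25*38 = 950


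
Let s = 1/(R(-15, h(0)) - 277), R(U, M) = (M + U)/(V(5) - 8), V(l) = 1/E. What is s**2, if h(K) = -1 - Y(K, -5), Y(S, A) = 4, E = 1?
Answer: 49/3682561 ≈ 1.3306e-5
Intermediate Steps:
V(l) = 1 (V(l) = 1/1 = 1*1 = 1)
h(K) = -5 (h(K) = -1 - 1*4 = -1 - 4 = -5)
R(U, M) = -M/7 - U/7 (R(U, M) = (M + U)/(1 - 8) = (M + U)/(-7) = (M + U)*(-1/7) = -M/7 - U/7)
s = -7/1919 (s = 1/((-1/7*(-5) - 1/7*(-15)) - 277) = 1/((5/7 + 15/7) - 277) = 1/(20/7 - 277) = 1/(-1919/7) = -7/1919 ≈ -0.0036477)
s**2 = (-7/1919)**2 = 49/3682561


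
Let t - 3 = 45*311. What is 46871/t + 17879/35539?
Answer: 1916018711/497474922 ≈ 3.8515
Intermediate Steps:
t = 13998 (t = 3 + 45*311 = 3 + 13995 = 13998)
46871/t + 17879/35539 = 46871/13998 + 17879/35539 = 1916018711/497474922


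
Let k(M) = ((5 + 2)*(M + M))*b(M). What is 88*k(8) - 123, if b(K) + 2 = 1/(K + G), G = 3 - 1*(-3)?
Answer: -19131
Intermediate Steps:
G = 6 (G = 3 + 3 = 6)
b(K) = -2 + 1/(6 + K) (b(K) = -2 + 1/(K + 6) = -2 + 1/(6 + K))
k(M) = 14*M*(-11 - 2*M)/(6 + M) (k(M) = ((5 + 2)*(M + M))*((-11 - 2*M)/(6 + M)) = (7*(2*M))*((-11 - 2*M)/(6 + M)) = (14*M)*((-11 - 2*M)/(6 + M)) = 14*M*(-11 - 2*M)/(6 + M))
88*k(8) - 123 = 88*(-14*8*(11 + 2*8)/(6 + 8)) - 123 = 88*(-14*8*(11 + 16)/14) - 123 = 88*(-14*8*1/14*27) - 123 = 88*(-216) - 123 = -19008 - 123 = -19131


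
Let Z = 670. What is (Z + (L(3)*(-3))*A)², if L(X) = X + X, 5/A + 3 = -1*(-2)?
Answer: 577600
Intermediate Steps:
A = -5 (A = 5/(-3 - 1*(-2)) = 5/(-3 + 2) = 5/(-1) = 5*(-1) = -5)
L(X) = 2*X
(Z + (L(3)*(-3))*A)² = (670 + ((2*3)*(-3))*(-5))² = (670 + (6*(-3))*(-5))² = (670 - 18*(-5))² = (670 + 90)² = 760² = 577600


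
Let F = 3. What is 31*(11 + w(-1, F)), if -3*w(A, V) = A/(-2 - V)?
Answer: 5084/15 ≈ 338.93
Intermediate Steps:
w(A, V) = -A/(3*(-2 - V))
31*(11 + w(-1, F)) = 31*(11 + (⅓)*(-1)/(2 + 3)) = 31*(11 + (⅓)*(-1)/5) = 31*(11 + (⅓)*(-1)*(⅕)) = 31*(11 - 1/15) = 31*(164/15) = 5084/15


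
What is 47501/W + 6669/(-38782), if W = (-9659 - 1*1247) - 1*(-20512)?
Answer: 444530342/93134973 ≈ 4.7730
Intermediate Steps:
W = 9606 (W = (-9659 - 1247) + 20512 = -10906 + 20512 = 9606)
47501/W + 6669/(-38782) = 47501/9606 + 6669/(-38782) = 47501*(1/9606) + 6669*(-1/38782) = 47501/9606 - 6669/38782 = 444530342/93134973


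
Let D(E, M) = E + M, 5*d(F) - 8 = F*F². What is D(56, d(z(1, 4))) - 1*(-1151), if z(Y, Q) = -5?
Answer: 5918/5 ≈ 1183.6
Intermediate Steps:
d(F) = 8/5 + F³/5 (d(F) = 8/5 + (F*F²)/5 = 8/5 + F³/5)
D(56, d(z(1, 4))) - 1*(-1151) = (56 + (8/5 + (⅕)*(-5)³)) - 1*(-1151) = (56 + (8/5 + (⅕)*(-125))) + 1151 = (56 + (8/5 - 25)) + 1151 = (56 - 117/5) + 1151 = 163/5 + 1151 = 5918/5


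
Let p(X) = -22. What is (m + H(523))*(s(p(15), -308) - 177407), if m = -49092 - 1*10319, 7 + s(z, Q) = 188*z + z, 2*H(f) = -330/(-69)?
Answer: 248099617656/23 ≈ 1.0787e+10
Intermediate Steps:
H(f) = 55/23 (H(f) = (-330/(-69))/2 = (-330*(-1/69))/2 = (½)*(110/23) = 55/23)
s(z, Q) = -7 + 189*z (s(z, Q) = -7 + (188*z + z) = -7 + 189*z)
m = -59411 (m = -49092 - 10319 = -59411)
(m + H(523))*(s(p(15), -308) - 177407) = (-59411 + 55/23)*((-7 + 189*(-22)) - 177407) = -1366398*((-7 - 4158) - 177407)/23 = -1366398*(-4165 - 177407)/23 = -1366398/23*(-181572) = 248099617656/23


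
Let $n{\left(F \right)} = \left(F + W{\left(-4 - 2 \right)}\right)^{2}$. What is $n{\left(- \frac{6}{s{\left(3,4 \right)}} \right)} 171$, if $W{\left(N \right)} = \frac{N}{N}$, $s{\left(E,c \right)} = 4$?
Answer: $\frac{171}{4} \approx 42.75$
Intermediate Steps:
$W{\left(N \right)} = 1$
$n{\left(F \right)} = \left(1 + F\right)^{2}$ ($n{\left(F \right)} = \left(F + 1\right)^{2} = \left(1 + F\right)^{2}$)
$n{\left(- \frac{6}{s{\left(3,4 \right)}} \right)} 171 = \left(1 - \frac{6}{4}\right)^{2} \cdot 171 = \left(1 - \frac{3}{2}\right)^{2} \cdot 171 = \left(- \frac{1}{2}\right)^{2} \cdot 171 = \frac{1}{4} \cdot 171 = \frac{171}{4}$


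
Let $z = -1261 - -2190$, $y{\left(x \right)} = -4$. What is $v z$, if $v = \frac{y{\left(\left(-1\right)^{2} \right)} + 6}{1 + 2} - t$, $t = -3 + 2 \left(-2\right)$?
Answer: $\frac{21367}{3} \approx 7122.3$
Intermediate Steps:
$t = -7$ ($t = -3 - 4 = -7$)
$z = 929$ ($z = -1261 + 2190 = 929$)
$v = \frac{23}{3}$ ($v = \frac{-4 + 6}{1 + 2} - -7 = \frac{2}{3} + 7 = \frac{23}{3} \approx 7.6667$)
$v z = \frac{23}{3} \cdot 929 = \frac{21367}{3}$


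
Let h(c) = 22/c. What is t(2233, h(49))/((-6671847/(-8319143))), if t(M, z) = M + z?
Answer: 130062670111/46702929 ≈ 2784.9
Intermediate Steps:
t(2233, h(49))/((-6671847/(-8319143))) = (2233 + 22/49)/((-6671847/(-8319143))) = (2233 + 22*(1/49))/((-6671847*(-1/8319143))) = (2233 + 22/49)/(953121/1188449) = (109439/49)*(1188449/953121) = 130062670111/46702929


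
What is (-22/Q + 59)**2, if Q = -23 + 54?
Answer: 3265249/961 ≈ 3397.8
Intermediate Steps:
Q = 31
(-22/Q + 59)**2 = (-22/31 + 59)**2 = (1807/31)**2 = 3265249/961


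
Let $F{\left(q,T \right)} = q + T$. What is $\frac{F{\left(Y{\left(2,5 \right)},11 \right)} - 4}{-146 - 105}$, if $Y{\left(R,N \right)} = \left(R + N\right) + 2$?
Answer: $- \frac{16}{251} \approx -0.063745$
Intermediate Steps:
$Y{\left(R,N \right)} = 2 + N + R$ ($Y{\left(R,N \right)} = \left(N + R\right) + 2 = 2 + N + R$)
$F{\left(q,T \right)} = T + q$
$\frac{F{\left(Y{\left(2,5 \right)},11 \right)} - 4}{-146 - 105} = \frac{\left(11 + \left(2 + 5 + 2\right)\right) - 4}{-146 - 105} = \frac{\left(11 + 9\right) - 4}{-251} = \left(20 - 4\right) \left(- \frac{1}{251}\right) = 16 \left(- \frac{1}{251}\right) = - \frac{16}{251}$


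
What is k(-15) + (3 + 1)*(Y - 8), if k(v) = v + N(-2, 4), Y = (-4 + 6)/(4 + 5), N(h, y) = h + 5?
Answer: -388/9 ≈ -43.111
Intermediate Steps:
N(h, y) = 5 + h
Y = 2/9 ≈ 0.22222
k(v) = 3 + v (k(v) = v + (5 - 2) = v + 3 = 3 + v)
k(-15) + (3 + 1)*(Y - 8) = (3 - 15) + (3 + 1)*(2/9 - 8) = -12 + 4*(-70/9) = -12 - 280/9 = -388/9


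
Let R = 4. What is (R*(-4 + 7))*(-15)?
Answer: -180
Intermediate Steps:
(R*(-4 + 7))*(-15) = (4*(-4 + 7))*(-15) = (4*3)*(-15) = 12*(-15) = -180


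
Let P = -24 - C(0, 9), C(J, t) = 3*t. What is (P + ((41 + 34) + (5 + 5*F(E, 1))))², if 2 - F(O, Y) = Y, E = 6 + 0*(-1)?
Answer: 1156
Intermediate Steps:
E = 6 (E = 6 + 0 = 6)
F(O, Y) = 2 - Y
P = -51 (P = -24 - 3*9 = -24 - 1*27 = -24 - 27 = -51)
(P + ((41 + 34) + (5 + 5*F(E, 1))))² = (-51 + ((41 + 34) + (5 + 5*(2 - 1*1))))² = (-51 + (75 + (5 + 5*(2 - 1))))² = (-51 + (75 + (5 + 5*1)))² = (-51 + (75 + (5 + 5)))² = (-51 + (75 + 10))² = (-51 + 85)² = 34² = 1156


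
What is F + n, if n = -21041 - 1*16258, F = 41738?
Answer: 4439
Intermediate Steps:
n = -37299 (n = -21041 - 16258 = -37299)
F + n = 41738 - 37299 = 4439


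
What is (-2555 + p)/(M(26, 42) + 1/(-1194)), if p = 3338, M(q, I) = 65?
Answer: 934902/77609 ≈ 12.046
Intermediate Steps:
(-2555 + p)/(M(26, 42) + 1/(-1194)) = (-2555 + 3338)/(65 + 1/(-1194)) = 783/(65 - 1/1194) = 783/(77609/1194) = 783*(1194/77609) = 934902/77609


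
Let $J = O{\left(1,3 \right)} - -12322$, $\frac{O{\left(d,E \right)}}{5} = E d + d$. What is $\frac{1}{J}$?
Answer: $\frac{1}{12342} \approx 8.1024 \cdot 10^{-5}$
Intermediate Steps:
$O{\left(d,E \right)} = 5 d + 5 E d$ ($O{\left(d,E \right)} = 5 \left(E d + d\right) = 5 \left(d + E d\right) = 5 d + 5 E d$)
$J = 12342$ ($J = 5 \cdot 1 \left(1 + 3\right) - -12322 = 5 \cdot 1 \cdot 4 + 12322 = 20 + 12322 = 12342$)
$\frac{1}{J} = \frac{1}{12342}$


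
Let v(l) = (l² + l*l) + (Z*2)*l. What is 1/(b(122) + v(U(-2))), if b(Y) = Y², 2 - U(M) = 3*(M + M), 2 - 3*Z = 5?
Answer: 1/15248 ≈ 6.5582e-5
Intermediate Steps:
Z = -1 (Z = ⅔ - ⅓*5 = ⅔ - 5/3 = -1)
U(M) = 2 - 6*M (U(M) = 2 - 3*(M + M) = 2 - 3*2*M = 2 - 6*M)
v(l) = -2*l + 2*l² (v(l) = (l² + l*l) + (-1*2)*l = (l² + l²) - 2*l = 2*l² - 2*l = -2*l + 2*l²)
1/(b(122) + v(U(-2))) = 1/(122² + 2*(2 - 6*(-2))*(-1 + (2 - 6*(-2)))) = 1/(14884 + 2*(2 + 12)*(-1 + (2 + 12))) = 1/(14884 + 2*14*(-1 + 14)) = 1/(14884 + 2*14*13) = 1/(14884 + 364) = 1/15248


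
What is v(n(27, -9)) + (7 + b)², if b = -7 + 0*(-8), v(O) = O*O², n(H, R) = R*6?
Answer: -157464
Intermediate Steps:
n(H, R) = 6*R
v(O) = O³
b = -7 (b = -7 + 0 = -7)
v(n(27, -9)) + (7 + b)² = (6*(-9))³ + (7 - 7)² = (-54)³ + 0² = -157464 + 0 = -157464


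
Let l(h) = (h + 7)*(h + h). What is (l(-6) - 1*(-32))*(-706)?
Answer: -14120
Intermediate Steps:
l(h) = 2*h*(7 + h) (l(h) = (7 + h)*(2*h) = 2*h*(7 + h))
(l(-6) - 1*(-32))*(-706) = (2*(-6)*(7 - 6) - 1*(-32))*(-706) = (2*(-6)*1 + 32)*(-706) = (-12 + 32)*(-706) = 20*(-706) = -14120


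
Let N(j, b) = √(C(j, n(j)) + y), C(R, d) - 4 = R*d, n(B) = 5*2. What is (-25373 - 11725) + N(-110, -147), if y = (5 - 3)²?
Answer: -37098 + 2*I*√273 ≈ -37098.0 + 33.045*I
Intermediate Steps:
n(B) = 10
C(R, d) = 4 + R*d
y = 4 (y = 2² = 4)
N(j, b) = √(8 + 10*j) (N(j, b) = √((4 + j*10) + 4) = √((4 + 10*j) + 4) = √(8 + 10*j))
(-25373 - 11725) + N(-110, -147) = (-25373 - 11725) + √(8 + 10*(-110)) = -37098 + √(8 - 1100) = -37098 + √(-1092) = -37098 + 2*I*√273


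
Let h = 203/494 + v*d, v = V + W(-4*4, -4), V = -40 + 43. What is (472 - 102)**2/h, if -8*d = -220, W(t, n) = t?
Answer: -33814300/88201 ≈ -383.38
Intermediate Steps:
V = 3
d = 55/2 (d = -1/8*(-220) = 55/2 ≈ 27.500)
v = -13 (v = 3 - 4*4 = 3 - 16 = -13)
h = -88201/247 (h = 203/494 - 13*55/2 = 203*(1/494) - 715/2 = 203/494 - 715/2 = -88201/247 ≈ -357.09)
(472 - 102)**2/h = (472 - 102)**2/(-88201/247) = 370**2*(-247/88201) = 136900*(-247/88201) = -33814300/88201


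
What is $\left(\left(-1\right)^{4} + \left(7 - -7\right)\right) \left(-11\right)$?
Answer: $-165$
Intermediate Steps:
$\left(\left(-1\right)^{4} + \left(7 - -7\right)\right) \left(-11\right) = \left(1 + \left(7 + 7\right)\right) \left(-11\right) = \left(1 + 14\right) \left(-11\right) = 15 \left(-11\right) = -165$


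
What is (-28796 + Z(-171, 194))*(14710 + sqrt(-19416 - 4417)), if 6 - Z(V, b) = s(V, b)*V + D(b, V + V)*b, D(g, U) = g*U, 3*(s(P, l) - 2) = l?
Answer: 189084134620 + 12854122*I*sqrt(23833) ≈ 1.8908e+11 + 1.9844e+9*I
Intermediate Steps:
s(P, l) = 2 + l/3
D(g, U) = U*g
Z(V, b) = 6 - V*(2 + b/3) - 2*V*b**2 (Z(V, b) = 6 - ((2 + b/3)*V + ((V + V)*b)*b) = 6 - (V*(2 + b/3) + ((2*V)*b)*b) = 6 - (V*(2 + b/3) + (2*V*b)*b) = 6 - (V*(2 + b/3) + 2*V*b**2) = 6 + (-V*(2 + b/3) - 2*V*b**2) = 6 - V*(2 + b/3) - 2*V*b**2)
(-28796 + Z(-171, 194))*(14710 + sqrt(-19416 - 4417)) = (-28796 + (6 - 2*(-171)*194**2 - 1/3*(-171)*(6 + 194)))*(14710 + sqrt(-19416 - 4417)) = (-28796 + (6 - 2*(-171)*37636 - 1/3*(-171)*200))*(14710 + sqrt(-23833)) = (-28796 + (6 + 12871512 + 11400))*(14710 + I*sqrt(23833)) = (-28796 + 12882918)*(14710 + I*sqrt(23833)) = 12854122*(14710 + I*sqrt(23833)) = 189084134620 + 12854122*I*sqrt(23833)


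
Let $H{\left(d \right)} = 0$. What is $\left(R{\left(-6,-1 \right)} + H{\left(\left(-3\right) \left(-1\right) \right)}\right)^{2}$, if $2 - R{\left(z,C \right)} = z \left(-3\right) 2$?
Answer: $1156$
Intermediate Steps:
$R{\left(z,C \right)} = 2 + 6 z$ ($R{\left(z,C \right)} = 2 - z \left(-3\right) 2 = 2 - - 3 z 2 = 2 - - 6 z = 2 + 6 z$)
$\left(R{\left(-6,-1 \right)} + H{\left(\left(-3\right) \left(-1\right) \right)}\right)^{2} = \left(\left(2 + 6 \left(-6\right)\right) + 0\right)^{2} = \left(\left(2 - 36\right) + 0\right)^{2} = \left(-34 + 0\right)^{2} = \left(-34\right)^{2} = 1156$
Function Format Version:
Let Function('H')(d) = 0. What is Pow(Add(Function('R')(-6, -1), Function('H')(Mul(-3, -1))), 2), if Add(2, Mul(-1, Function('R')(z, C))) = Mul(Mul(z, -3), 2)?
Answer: 1156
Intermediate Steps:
Function('R')(z, C) = Add(2, Mul(6, z)) (Function('R')(z, C) = Add(2, Mul(-1, Mul(Mul(z, -3), 2))) = Add(2, Mul(-1, Mul(Mul(-3, z), 2))) = Add(2, Mul(-1, Mul(-6, z))) = Add(2, Mul(6, z)))
Pow(Add(Function('R')(-6, -1), Function('H')(Mul(-3, -1))), 2) = Pow(Add(Add(2, Mul(6, -6)), 0), 2) = Pow(Add(Add(2, -36), 0), 2) = Pow(Add(-34, 0), 2) = Pow(-34, 2) = 1156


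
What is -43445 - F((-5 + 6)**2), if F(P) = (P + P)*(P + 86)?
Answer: -43619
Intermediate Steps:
F(P) = 2*P*(86 + P) (F(P) = (2*P)*(86 + P) = 2*P*(86 + P))
-43445 - F((-5 + 6)**2) = -43445 - 2*(-5 + 6)**2*(86 + (-5 + 6)**2) = -43445 - 2*1**2*(86 + 1**2) = -43445 - 2*(86 + 1) = -43445 - 2*87 = -43445 - 1*174 = -43445 - 174 = -43619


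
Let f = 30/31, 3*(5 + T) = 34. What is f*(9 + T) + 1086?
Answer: 34126/31 ≈ 1100.8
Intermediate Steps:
T = 19/3 (T = -5 + (1/3)*34 = -5 + 34/3 = 19/3 ≈ 6.3333)
f = 30/31 (f = 30*(1/31) = 30/31 ≈ 0.96774)
f*(9 + T) + 1086 = 30*(9 + 19/3)/31 + 1086 = (30/31)*(46/3) + 1086 = 460/31 + 1086 = 34126/31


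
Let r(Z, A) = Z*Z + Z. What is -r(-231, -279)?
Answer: -53130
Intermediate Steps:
r(Z, A) = Z + Z**2 (r(Z, A) = Z**2 + Z = Z + Z**2)
-r(-231, -279) = -(-231)*(1 - 231) = -(-231)*(-230) = -1*53130 = -53130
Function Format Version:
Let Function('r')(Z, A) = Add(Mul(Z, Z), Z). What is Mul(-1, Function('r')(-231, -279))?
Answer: -53130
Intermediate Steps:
Function('r')(Z, A) = Add(Z, Pow(Z, 2)) (Function('r')(Z, A) = Add(Pow(Z, 2), Z) = Add(Z, Pow(Z, 2)))
Mul(-1, Function('r')(-231, -279)) = Mul(-1, Mul(-231, Add(1, -231))) = Mul(-1, Mul(-231, -230)) = Mul(-1, 53130) = -53130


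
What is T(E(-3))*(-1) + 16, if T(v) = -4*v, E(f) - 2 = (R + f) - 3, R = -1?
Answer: -4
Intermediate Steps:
E(f) = -2 + f (E(f) = 2 + ((-1 + f) - 3) = 2 + (-4 + f) = -2 + f)
T(E(-3))*(-1) + 16 = -4*(-2 - 3)*(-1) + 16 = -4*(-5)*(-1) + 16 = 20*(-1) + 16 = -20 + 16 = -4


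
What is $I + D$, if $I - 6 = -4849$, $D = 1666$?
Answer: $-3177$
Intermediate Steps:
$I = -4843$ ($I = 6 - 4849 = -4843$)
$I + D = -4843 + 1666 = -3177$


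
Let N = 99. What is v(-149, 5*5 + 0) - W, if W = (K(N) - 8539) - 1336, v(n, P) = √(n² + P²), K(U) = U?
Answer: 9776 + √22826 ≈ 9927.1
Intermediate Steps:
v(n, P) = √(P² + n²)
W = -9776 (W = (99 - 8539) - 1336 = -8440 - 1336 = -9776)
v(-149, 5*5 + 0) - W = √((5*5 + 0)² + (-149)²) - 1*(-9776) = √((25 + 0)² + 22201) + 9776 = √(25² + 22201) + 9776 = √(625 + 22201) + 9776 = √22826 + 9776 = 9776 + √22826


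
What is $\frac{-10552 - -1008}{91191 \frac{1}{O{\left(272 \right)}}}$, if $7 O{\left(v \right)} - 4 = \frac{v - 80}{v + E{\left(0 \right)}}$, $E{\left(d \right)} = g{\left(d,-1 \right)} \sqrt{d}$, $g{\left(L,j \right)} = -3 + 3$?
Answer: $- \frac{763520}{10851729} \approx -0.070359$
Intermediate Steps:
$g{\left(L,j \right)} = 0$
$E{\left(d \right)} = 0$ ($E{\left(d \right)} = 0 \sqrt{d} = 0$)
$O{\left(v \right)} = \frac{4}{7} + \frac{-80 + v}{7 v}$ ($O{\left(v \right)} = \frac{4}{7} + \frac{\left(v - 80\right) \frac{1}{v + 0}}{7} = \frac{4}{7} + \frac{\left(-80 + v\right) \frac{1}{v}}{7} = \frac{4}{7} + \frac{\frac{1}{v} \left(-80 + v\right)}{7} = \frac{4}{7} + \frac{-80 + v}{7 v}$)
$\frac{-10552 - -1008}{91191 \frac{1}{O{\left(272 \right)}}} = \frac{-10552 - -1008}{91191 \frac{1}{\frac{5}{7} \cdot \frac{1}{272} \left(-16 + 272\right)}} = \frac{-10552 + 1008}{91191 \frac{1}{\frac{5}{7} \cdot \frac{1}{272} \cdot 256}} = - \frac{9544}{91191 \frac{1}{\frac{80}{119}}} = - \frac{9544}{91191 \cdot \frac{119}{80}} = - \frac{9544}{\frac{10851729}{80}} = \left(-9544\right) \frac{80}{10851729} = - \frac{763520}{10851729}$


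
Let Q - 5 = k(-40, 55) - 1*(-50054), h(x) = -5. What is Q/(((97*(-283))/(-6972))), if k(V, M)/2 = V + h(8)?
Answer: 348383868/27451 ≈ 12691.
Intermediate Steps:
k(V, M) = -10 + 2*V (k(V, M) = 2*(V - 5) = 2*(-5 + V) = -10 + 2*V)
Q = 49969 (Q = 5 + ((-10 + 2*(-40)) - 1*(-50054)) = 5 + ((-10 - 80) + 50054) = 5 + (-90 + 50054) = 5 + 49964 = 49969)
Q/(((97*(-283))/(-6972))) = 49969/(((97*(-283))/(-6972))) = 49969/((-27451*(-1/6972))) = 49969/(27451/6972) = 49969*(6972/27451) = 348383868/27451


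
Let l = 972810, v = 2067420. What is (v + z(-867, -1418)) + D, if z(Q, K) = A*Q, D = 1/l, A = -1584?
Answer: 3347194061881/972810 ≈ 3.4407e+6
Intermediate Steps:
D = 1/972810 ≈ 1.0279e-6
z(Q, K) = -1584*Q
(v + z(-867, -1418)) + D = (2067420 - 1584*(-867)) + 1/972810 = (2067420 + 1373328) + 1/972810 = 3440748 + 1/972810 = 3347194061881/972810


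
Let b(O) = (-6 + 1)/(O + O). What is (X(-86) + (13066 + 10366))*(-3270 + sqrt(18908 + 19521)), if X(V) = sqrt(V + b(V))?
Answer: -(3270 - sqrt(38429))*(2015152 + 3*I*sqrt(70649))/86 ≈ -7.2029e+7 - 28502.0*I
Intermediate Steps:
b(O) = -5/(2*O) (b(O) = -5*1/(2*O) = -5/(2*O))
X(V) = sqrt(V - 5/(2*V))
(X(-86) + (13066 + 10366))*(-3270 + sqrt(18908 + 19521)) = (sqrt(-10/(-86) + 4*(-86))/2 + (13066 + 10366))*(-3270 + sqrt(18908 + 19521)) = (sqrt(-10*(-1/86) - 344)/2 + 23432)*(-3270 + sqrt(38429)) = (sqrt(5/43 - 344)/2 + 23432)*(-3270 + sqrt(38429)) = (sqrt(-14787/43)/2 + 23432)*(-3270 + sqrt(38429)) = ((3*I*sqrt(70649)/43)/2 + 23432)*(-3270 + sqrt(38429)) = (3*I*sqrt(70649)/86 + 23432)*(-3270 + sqrt(38429)) = (23432 + 3*I*sqrt(70649)/86)*(-3270 + sqrt(38429)) = (-3270 + sqrt(38429))*(23432 + 3*I*sqrt(70649)/86)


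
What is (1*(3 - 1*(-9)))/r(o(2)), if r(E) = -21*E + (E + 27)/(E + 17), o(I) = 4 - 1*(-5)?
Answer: -52/813 ≈ -0.063961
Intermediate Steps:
o(I) = 9 (o(I) = 4 + 5 = 9)
r(E) = -21*E + (27 + E)/(17 + E)
(1*(3 - 1*(-9)))/r(o(2)) = (1*(3 - 1*(-9)))/(((27 - 356*9 - 21*9**2)/(17 + 9))) = (1*(3 + 9))/(((27 - 3204 - 21*81)/26)) = (1*12)/(((27 - 3204 - 1701)/26)) = 12/(((1/26)*(-4878))) = 12/(-2439/13) = 12*(-13/2439) = -52/813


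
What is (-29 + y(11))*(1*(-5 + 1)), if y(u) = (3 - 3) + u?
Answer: 72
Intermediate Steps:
y(u) = u (y(u) = 0 + u = u)
(-29 + y(11))*(1*(-5 + 1)) = (-29 + 11)*(1*(-5 + 1)) = -18*(-4) = 72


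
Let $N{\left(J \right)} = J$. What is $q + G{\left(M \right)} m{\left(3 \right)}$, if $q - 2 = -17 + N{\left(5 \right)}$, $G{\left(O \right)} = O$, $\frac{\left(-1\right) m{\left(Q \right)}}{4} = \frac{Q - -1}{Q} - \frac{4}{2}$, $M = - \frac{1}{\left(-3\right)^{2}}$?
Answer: $- \frac{278}{27} \approx -10.296$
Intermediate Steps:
$M = - \frac{1}{9} \approx -0.11111$
$m{\left(Q \right)} = 8 - \frac{4 \left(1 + Q\right)}{Q}$ ($m{\left(Q \right)} = - 4 \left(\frac{Q - -1}{Q} - \frac{4}{2}\right) = - 4 \left(\frac{Q + 1}{Q} - 2\right) = - 4 \left(\frac{1 + Q}{Q} - 2\right) = - 4 \left(-2 + \frac{1 + Q}{Q}\right) = 8 - \frac{4 \left(1 + Q\right)}{Q}$)
$q = -10$ ($q = 2 + \left(-17 + 5\right) = 2 - 12 = -10$)
$q + G{\left(M \right)} m{\left(3 \right)} = -10 - \frac{4 - \frac{4}{3}}{9} = -10 - \frac{8}{27} = - \frac{278}{27}$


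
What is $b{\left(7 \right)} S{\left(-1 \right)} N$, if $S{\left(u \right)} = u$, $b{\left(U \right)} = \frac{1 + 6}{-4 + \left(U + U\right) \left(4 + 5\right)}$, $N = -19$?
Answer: $\frac{133}{122} \approx 1.0902$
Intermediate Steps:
$b{\left(U \right)} = \frac{7}{-4 + 18 U}$ ($b{\left(U \right)} = \frac{7}{-4 + 2 U 9} = \frac{7}{-4 + 18 U}$)
$b{\left(7 \right)} S{\left(-1 \right)} N = \frac{7}{2 \left(-2 + 9 \cdot 7\right)} \left(-1\right) \left(-19\right) = \frac{7}{2 \left(-2 + 63\right)} \left(-1\right) \left(-19\right) = \frac{7}{2 \cdot 61} \left(-1\right) \left(-19\right) = \frac{7}{2} \cdot \frac{1}{61} \left(-1\right) \left(-19\right) = \frac{7}{122} \left(-1\right) \left(-19\right) = \left(- \frac{7}{122}\right) \left(-19\right) = \frac{133}{122}$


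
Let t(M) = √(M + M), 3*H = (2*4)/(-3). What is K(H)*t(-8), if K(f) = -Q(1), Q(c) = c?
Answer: -4*I ≈ -4.0*I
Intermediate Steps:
H = -8/9 (H = ((2*4)/(-3))/3 = (8*(-⅓))/3 = (⅓)*(-8/3) = -8/9 ≈ -0.88889)
K(f) = -1 (K(f) = -1*1 = -1)
t(M) = √2*√M (t(M) = √(2*M) = √2*√M)
K(H)*t(-8) = -√2*√(-8) = -√2*2*I*√2 = -4*I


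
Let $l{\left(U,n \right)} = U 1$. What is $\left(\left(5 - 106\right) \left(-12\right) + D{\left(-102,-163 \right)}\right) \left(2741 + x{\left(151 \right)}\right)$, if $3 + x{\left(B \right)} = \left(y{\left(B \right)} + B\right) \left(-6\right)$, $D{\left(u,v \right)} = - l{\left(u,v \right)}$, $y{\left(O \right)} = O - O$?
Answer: $2407248$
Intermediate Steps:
$y{\left(O \right)} = 0$
$l{\left(U,n \right)} = U$
$D{\left(u,v \right)} = - u$
$x{\left(B \right)} = -3 - 6 B$ ($x{\left(B \right)} = -3 + \left(0 + B\right) \left(-6\right) = -3 + B \left(-6\right) = -3 - 6 B$)
$\left(\left(5 - 106\right) \left(-12\right) + D{\left(-102,-163 \right)}\right) \left(2741 + x{\left(151 \right)}\right) = \left(\left(5 - 106\right) \left(-12\right) - -102\right) \left(2741 - 909\right) = \left(\left(-101\right) \left(-12\right) + 102\right) \left(2741 - 909\right) = \left(1212 + 102\right) \left(2741 - 909\right) = 1314 \cdot 1832 = 2407248$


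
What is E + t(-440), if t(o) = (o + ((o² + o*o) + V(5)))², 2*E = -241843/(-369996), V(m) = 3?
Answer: 110692160760356491/739992 ≈ 1.4959e+11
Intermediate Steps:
E = 241843/739992 (E = (-241843/(-369996))/2 = (-241843*(-1/369996))/2 = (½)*(241843/369996) = 241843/739992 ≈ 0.32682)
t(o) = (3 + o + 2*o²)² (t(o) = (o + ((o² + o*o) + 3))² = (o + ((o² + o²) + 3))² = (o + (2*o² + 3))² = (o + (3 + 2*o²))² = (3 + o + 2*o²)²)
E + t(-440) = 241843/739992 + (3 - 440 + 2*(-440)²)² = 241843/739992 + (3 - 440 + 2*193600)² = 241843/739992 + (3 - 440 + 387200)² = 241843/739992 + 386763² = 241843/739992 + 149585618169 = 110692160760356491/739992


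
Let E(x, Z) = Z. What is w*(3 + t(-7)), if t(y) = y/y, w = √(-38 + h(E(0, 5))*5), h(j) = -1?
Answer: 4*I*√43 ≈ 26.23*I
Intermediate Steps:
w = I*√43 (w = √(-38 - 1*5) = √(-38 - 5) = √(-43) = I*√43 ≈ 6.5574*I)
t(y) = 1
w*(3 + t(-7)) = (I*√43)*(3 + 1) = (I*√43)*4 = 4*I*√43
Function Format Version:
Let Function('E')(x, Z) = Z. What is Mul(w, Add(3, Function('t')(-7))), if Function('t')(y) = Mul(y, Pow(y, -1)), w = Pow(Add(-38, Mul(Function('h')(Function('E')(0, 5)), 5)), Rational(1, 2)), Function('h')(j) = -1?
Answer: Mul(4, I, Pow(43, Rational(1, 2))) ≈ Mul(26.230, I)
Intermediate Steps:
w = Mul(I, Pow(43, Rational(1, 2))) (w = Pow(Add(-38, Mul(-1, 5)), Rational(1, 2)) = Pow(Add(-38, -5), Rational(1, 2)) = Pow(-43, Rational(1, 2)) = Mul(I, Pow(43, Rational(1, 2))) ≈ Mul(6.5574, I))
Function('t')(y) = 1
Mul(w, Add(3, Function('t')(-7))) = Mul(Mul(I, Pow(43, Rational(1, 2))), Add(3, 1)) = Mul(Mul(I, Pow(43, Rational(1, 2))), 4) = Mul(4, I, Pow(43, Rational(1, 2)))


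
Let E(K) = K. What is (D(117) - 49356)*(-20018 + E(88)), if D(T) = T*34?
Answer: 904383540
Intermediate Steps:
D(T) = 34*T
(D(117) - 49356)*(-20018 + E(88)) = (34*117 - 49356)*(-20018 + 88) = (3978 - 49356)*(-19930) = -45378*(-19930) = 904383540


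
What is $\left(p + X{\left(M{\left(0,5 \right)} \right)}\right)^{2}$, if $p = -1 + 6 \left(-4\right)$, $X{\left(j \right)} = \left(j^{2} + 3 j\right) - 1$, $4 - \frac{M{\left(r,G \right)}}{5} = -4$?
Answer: $2869636$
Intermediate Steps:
$M{\left(r,G \right)} = 40$ ($M{\left(r,G \right)} = 20 - -20 = 20 + 20 = 40$)
$X{\left(j \right)} = -1 + j^{2} + 3 j$
$p = -25$ ($p = -1 - 24 = -25$)
$\left(p + X{\left(M{\left(0,5 \right)} \right)}\right)^{2} = \left(-25 + \left(-1 + 40^{2} + 3 \cdot 40\right)\right)^{2} = \left(-25 + \left(-1 + 1600 + 120\right)\right)^{2} = \left(-25 + 1719\right)^{2} = 1694^{2} = 2869636$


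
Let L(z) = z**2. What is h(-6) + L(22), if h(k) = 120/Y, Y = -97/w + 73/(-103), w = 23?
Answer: 178800/389 ≈ 459.64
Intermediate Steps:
Y = -11670/2369 (Y = -97/23 + 73/(-103) = -97*1/23 + 73*(-1/103) = -97/23 - 73/103 = -11670/2369 ≈ -4.9261)
h(k) = -9476/389 (h(k) = 120/(-11670/2369) = 120*(-2369/11670) = -9476/389)
h(-6) + L(22) = -9476/389 + 22**2 = -9476/389 + 484 = 178800/389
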